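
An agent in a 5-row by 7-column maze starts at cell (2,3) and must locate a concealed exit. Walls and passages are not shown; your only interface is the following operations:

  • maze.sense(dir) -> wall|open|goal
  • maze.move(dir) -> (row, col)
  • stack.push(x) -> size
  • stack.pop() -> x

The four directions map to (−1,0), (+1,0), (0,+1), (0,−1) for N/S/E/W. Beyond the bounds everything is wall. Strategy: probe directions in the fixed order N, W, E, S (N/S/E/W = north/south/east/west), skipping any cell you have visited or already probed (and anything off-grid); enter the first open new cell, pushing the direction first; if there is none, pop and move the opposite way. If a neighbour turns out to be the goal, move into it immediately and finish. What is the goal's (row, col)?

% maze.sense(dir→north) == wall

% maze.sense(dir→west) == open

% stack.push(x→west) == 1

% maze.move(dir→west) == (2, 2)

% maze.sense(dir→north) == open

% stack.push(x→north) == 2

% maze.move(dir→north) == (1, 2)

% maze.sense(dir→north) == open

% stack.push(x→north) == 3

% maze.move(dir→north) == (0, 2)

% maze.sense(dir→west) == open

% stack.push(x→west) == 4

% maze.move(dir→west) == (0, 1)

% maze.sense(dir→west) == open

% stack.push(x→west) == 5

% maze.move(dir→west) == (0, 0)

% maze.sense(dir→south) == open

% stack.push(x→south) == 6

% maze.move(dir→south) == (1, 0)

% maze.sense(dir→east) == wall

% maze.sense(dir→south) == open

% stack.push(x→south) == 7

% maze.move(dir→south) == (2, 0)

% maze.sense(dir→east) == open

% stack.push(x→east) == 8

% maze.move(dir→east) == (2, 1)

% maze.sense(dir→south) == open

% stack.push(x→south) == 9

% maze.move(dir→south) == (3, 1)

% maze.sense(dir→west) == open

% stack.push(x→west) == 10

% maze.move(dir→west) == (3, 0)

% maze.sense(dir→south) == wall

% stack.pop() == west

% maze.move(dir→east) == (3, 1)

% maze.sense(dir→east) == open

% stack.push(x→east) == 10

% maze.move(dir→east) == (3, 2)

% maze.sense(dir→east) == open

% stack.push(x→east) == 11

% maze.move(dir→east) == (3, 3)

% maze.sense(dir→east) == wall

% maze.sense(dir→south) == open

% stack.push(x→south) == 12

% maze.move(dir→south) == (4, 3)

% maze.sense(dir→west) == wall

% maze.sense(dir→east) == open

% stack.push(x→east) == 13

% maze.move(dir→east) == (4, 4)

% maze.sense(dir→east) == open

% stack.push(x→east) == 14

% maze.move(dir→east) == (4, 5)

% maze.sense(dir→north) == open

% stack.push(x→north) == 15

% maze.move(dir→north) == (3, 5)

% maze.sense(dir→north) == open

% stack.push(x→north) == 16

% maze.move(dir→north) == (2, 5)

% maze.sense(dir→north) == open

% stack.push(x→north) == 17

% maze.move(dir→north) == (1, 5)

% maze.sense(dir→north) == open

% stack.push(x→north) == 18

% maze.move(dir→north) == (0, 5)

% maze.sense(dir→west) == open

% stack.push(x→west) == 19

% maze.move(dir→west) == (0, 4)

% maze.sense(dir→west) == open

% stack.push(x→west) == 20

% maze.move(dir→west) == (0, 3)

% stack.pop() == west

% maze.move(dir→east) == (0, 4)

% maze.sense(dir→south) == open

% stack.push(x→south) == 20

% maze.move(dir→south) == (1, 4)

% maze.sense(dir→south) == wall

% stack.pop() == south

% maze.move(dir→north) == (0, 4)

% stack.pop() == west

% maze.move(dir→east) == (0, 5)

% maze.sense(dir→east) == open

% stack.push(x→east) == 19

% maze.move(dir→east) == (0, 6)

% maze.sense(dir→south) == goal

% maze.move(dir→south) == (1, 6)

Answer: (1, 6)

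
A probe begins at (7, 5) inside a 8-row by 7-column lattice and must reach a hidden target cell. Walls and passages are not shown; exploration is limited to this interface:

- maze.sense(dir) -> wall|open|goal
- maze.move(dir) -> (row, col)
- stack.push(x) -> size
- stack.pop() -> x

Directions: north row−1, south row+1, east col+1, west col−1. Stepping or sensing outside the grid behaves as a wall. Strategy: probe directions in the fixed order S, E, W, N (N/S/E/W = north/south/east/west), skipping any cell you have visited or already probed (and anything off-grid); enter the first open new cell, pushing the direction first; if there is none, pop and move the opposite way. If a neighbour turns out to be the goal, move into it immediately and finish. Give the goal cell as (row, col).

>> maze.sense(dir→east)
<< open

>> stack.push(x→east)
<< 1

>> maze.move(dir→east)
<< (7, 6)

>> maze.sense(dir→north)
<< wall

>> stack.pop()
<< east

>> maze.move(dir→west)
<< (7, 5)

>> maze.sense(dir→west)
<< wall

>> maze.sense(dir→north)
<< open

>> stack.push(x→north)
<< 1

>> maze.move(dir→north)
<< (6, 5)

>> maze.sense(dir→west)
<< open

>> stack.push(x→west)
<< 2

>> maze.move(dir→west)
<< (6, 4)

>> maze.sense(dir→west)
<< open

>> stack.push(x→west)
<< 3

>> maze.move(dir→west)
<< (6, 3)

>> maze.sense(dir→south)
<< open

>> stack.push(x→south)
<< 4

>> maze.move(dir→south)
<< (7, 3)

>> maze.sense(dir→west)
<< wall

>> stack.pop()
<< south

>> maze.move(dir→north)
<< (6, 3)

>> maze.sense(dir→west)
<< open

>> stack.push(x→west)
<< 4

>> maze.move(dir→west)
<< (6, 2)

>> maze.sense(dir→west)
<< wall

>> maze.sense(dir→north)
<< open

>> stack.push(x→north)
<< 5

>> maze.move(dir→north)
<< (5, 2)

>> maze.sense(dir→east)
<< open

>> stack.push(x→east)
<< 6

>> maze.move(dir→east)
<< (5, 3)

>> maze.sense(dir→east)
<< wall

>> maze.sense(dir→north)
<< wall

>> stack.pop()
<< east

>> maze.move(dir→west)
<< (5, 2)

>> maze.sense(dir→west)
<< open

>> stack.push(x→west)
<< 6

>> maze.move(dir→west)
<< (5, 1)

>> maze.sense(dir→west)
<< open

>> stack.push(x→west)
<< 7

>> maze.move(dir→west)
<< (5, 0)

>> maze.sense(dir→south)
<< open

>> stack.push(x→south)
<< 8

>> maze.move(dir→south)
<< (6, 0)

>> maze.sense(dir→south)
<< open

>> stack.push(x→south)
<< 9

>> maze.move(dir→south)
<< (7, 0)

>> maze.sense(dir→east)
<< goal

>> maze.move(dir→east)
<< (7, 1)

Answer: (7, 1)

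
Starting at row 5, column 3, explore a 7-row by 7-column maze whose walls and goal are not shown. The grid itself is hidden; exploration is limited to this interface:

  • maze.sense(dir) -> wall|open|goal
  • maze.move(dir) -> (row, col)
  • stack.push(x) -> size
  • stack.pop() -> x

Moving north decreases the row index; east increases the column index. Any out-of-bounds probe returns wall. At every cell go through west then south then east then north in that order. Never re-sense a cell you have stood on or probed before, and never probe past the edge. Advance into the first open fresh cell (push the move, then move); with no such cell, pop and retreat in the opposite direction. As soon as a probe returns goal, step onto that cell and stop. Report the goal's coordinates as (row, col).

;; maze.sense(dir→west) -> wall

;; maze.sense(dir→south) -> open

;; stack.push(x→south) -> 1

;; maze.move(dir→south) -> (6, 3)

;; maze.sense(dir→west) -> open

;; stack.push(x→west) -> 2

;; maze.move(dir→west) -> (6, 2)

;; maze.sense(dir→west) -> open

;; stack.push(x→west) -> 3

;; maze.move(dir→west) -> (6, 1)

;; maze.sense(dir→west) -> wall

;; maze.sense(dir→north) -> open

;; stack.push(x→north) -> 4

;; maze.move(dir→north) -> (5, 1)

;; maze.sense(dir→west) -> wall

;; maze.sense(dir→north) -> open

;; stack.push(x→north) -> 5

;; maze.move(dir→north) -> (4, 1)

;; maze.sense(dir→west) -> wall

;; maze.sense(dir→east) -> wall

;; maze.sense(dir→north) -> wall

;; stack.pop() -> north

;; maze.move(dir→south) -> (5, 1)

;; stack.pop() -> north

;; maze.move(dir→south) -> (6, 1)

;; stack.pop() -> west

;; maze.move(dir→east) -> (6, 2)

;; stack.pop() -> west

;; maze.move(dir→east) -> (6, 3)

;; maze.sense(dir→east) -> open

;; stack.push(x→east) -> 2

;; maze.move(dir→east) -> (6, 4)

;; maze.sense(dir→east) -> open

;; stack.push(x→east) -> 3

;; maze.move(dir→east) -> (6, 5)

;; maze.sense(dir→east) -> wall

;; maze.sense(dir→north) -> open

;; stack.push(x→north) -> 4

;; maze.move(dir→north) -> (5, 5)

;; maze.sense(dir→west) -> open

;; stack.push(x→west) -> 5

;; maze.move(dir→west) -> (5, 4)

;; maze.sense(dir→north) -> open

;; stack.push(x→north) -> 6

;; maze.move(dir→north) -> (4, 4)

;; maze.sense(dir→west) -> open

;; stack.push(x→west) -> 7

;; maze.move(dir→west) -> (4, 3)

;; maze.sense(dir→north) -> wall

;; stack.pop() -> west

;; maze.move(dir→east) -> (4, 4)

;; maze.sense(dir→east) -> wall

;; maze.sense(dir→north) -> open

;; stack.push(x→north) -> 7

;; maze.move(dir→north) -> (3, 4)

;; maze.sense(dir→east) -> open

;; stack.push(x→east) -> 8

;; maze.move(dir→east) -> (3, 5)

;; maze.sense(dir→east) -> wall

;; maze.sense(dir→north) -> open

;; stack.push(x→north) -> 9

;; maze.move(dir→north) -> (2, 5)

;; maze.sense(dir→west) -> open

;; stack.push(x→west) -> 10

;; maze.move(dir→west) -> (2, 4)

;; maze.sense(dir→west) -> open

;; stack.push(x→west) -> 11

;; maze.move(dir→west) -> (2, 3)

;; maze.sense(dir→west) -> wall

;; maze.sense(dir→north) -> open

;; stack.push(x→north) -> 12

;; maze.move(dir→north) -> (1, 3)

;; maze.sense(dir→west) -> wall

;; maze.sense(dir→east) -> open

;; stack.push(x→east) -> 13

;; maze.move(dir→east) -> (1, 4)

;; maze.sense(dir→east) -> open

;; stack.push(x→east) -> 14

;; maze.move(dir→east) -> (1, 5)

;; maze.sense(dir→east) -> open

;; stack.push(x→east) -> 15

;; maze.move(dir→east) -> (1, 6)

;; maze.sense(dir→south) -> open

;; stack.push(x→south) -> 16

;; maze.move(dir→south) -> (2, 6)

;; stack.pop() -> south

;; maze.move(dir→north) -> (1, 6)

;; maze.sense(dir→north) -> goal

;; maze.move(dir→north) -> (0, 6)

Answer: (0, 6)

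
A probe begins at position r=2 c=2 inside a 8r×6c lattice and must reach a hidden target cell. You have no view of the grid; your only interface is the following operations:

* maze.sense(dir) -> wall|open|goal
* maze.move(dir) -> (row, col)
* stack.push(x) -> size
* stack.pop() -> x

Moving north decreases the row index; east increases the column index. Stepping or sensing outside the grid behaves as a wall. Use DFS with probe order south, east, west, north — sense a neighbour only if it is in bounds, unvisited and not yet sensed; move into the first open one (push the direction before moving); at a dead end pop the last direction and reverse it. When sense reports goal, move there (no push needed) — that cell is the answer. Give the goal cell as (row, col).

! maze.sense(dir=south) -> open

! stack.push(x=south) -> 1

! maze.move(dir=south) -> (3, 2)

! maze.sense(dir=south) -> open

! stack.push(x=south) -> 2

! maze.move(dir=south) -> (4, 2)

! maze.sense(dir=south) -> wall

! maze.sense(dir=east) -> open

! stack.push(x=east) -> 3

! maze.move(dir=east) -> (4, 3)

! maze.sense(dir=south) -> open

! stack.push(x=south) -> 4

! maze.move(dir=south) -> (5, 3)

! maze.sense(dir=south) -> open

! stack.push(x=south) -> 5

! maze.move(dir=south) -> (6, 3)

! maze.sense(dir=south) -> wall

! maze.sense(dir=east) -> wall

! maze.sense(dir=west) -> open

! stack.push(x=west) -> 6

! maze.move(dir=west) -> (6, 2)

! maze.sense(dir=south) -> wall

! maze.sense(dir=west) -> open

! stack.push(x=west) -> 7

! maze.move(dir=west) -> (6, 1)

! maze.sense(dir=south) -> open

! stack.push(x=south) -> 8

! maze.move(dir=south) -> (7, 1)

! maze.sense(dir=west) -> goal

! maze.move(dir=west) -> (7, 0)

Answer: (7, 0)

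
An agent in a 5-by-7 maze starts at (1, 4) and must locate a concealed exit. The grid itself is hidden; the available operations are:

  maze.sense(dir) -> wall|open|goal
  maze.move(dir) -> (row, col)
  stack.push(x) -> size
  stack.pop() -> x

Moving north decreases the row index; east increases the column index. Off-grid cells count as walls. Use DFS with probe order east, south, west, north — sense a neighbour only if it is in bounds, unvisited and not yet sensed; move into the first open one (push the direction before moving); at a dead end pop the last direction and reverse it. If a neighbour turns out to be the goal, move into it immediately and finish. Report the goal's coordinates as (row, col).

;; maze.sense(dir=east) => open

;; stack.push(x=east) => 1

;; maze.move(dir=east) => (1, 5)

;; maze.sense(dir=east) => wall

;; maze.sense(dir=south) => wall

;; maze.sense(dir=north) => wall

;; stack.pop() => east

;; maze.move(dir=west) => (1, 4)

;; maze.sense(dir=south) => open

;; stack.push(x=south) => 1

;; maze.move(dir=south) => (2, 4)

;; maze.sense(dir=south) => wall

;; maze.sense(dir=west) => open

;; stack.push(x=west) => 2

;; maze.move(dir=west) => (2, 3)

;; maze.sense(dir=south) => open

;; stack.push(x=south) => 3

;; maze.move(dir=south) => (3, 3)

;; maze.sense(dir=south) => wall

;; maze.sense(dir=west) => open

;; stack.push(x=west) => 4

;; maze.move(dir=west) => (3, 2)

;; maze.sense(dir=south) => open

;; stack.push(x=south) => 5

;; maze.move(dir=south) => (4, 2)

;; maze.sense(dir=west) => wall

;; stack.pop() => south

;; maze.move(dir=north) => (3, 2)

;; maze.sense(dir=west) => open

;; stack.push(x=west) => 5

;; maze.move(dir=west) => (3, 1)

;; maze.sense(dir=west) => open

;; stack.push(x=west) => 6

;; maze.move(dir=west) => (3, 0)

;; maze.sense(dir=south) => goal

;; maze.move(dir=south) => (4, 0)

Answer: (4, 0)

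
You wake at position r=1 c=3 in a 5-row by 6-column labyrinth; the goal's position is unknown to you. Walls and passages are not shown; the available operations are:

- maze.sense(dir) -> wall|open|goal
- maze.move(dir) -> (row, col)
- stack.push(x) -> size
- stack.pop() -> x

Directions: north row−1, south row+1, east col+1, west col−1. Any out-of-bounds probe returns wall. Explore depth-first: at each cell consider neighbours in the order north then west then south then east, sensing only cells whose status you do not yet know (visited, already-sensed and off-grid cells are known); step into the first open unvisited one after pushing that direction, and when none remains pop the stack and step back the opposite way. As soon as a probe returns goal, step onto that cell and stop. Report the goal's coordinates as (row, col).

Now I run sense with dir='north', yielding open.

I call push with x='north', which returns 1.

Using move with dir='north', and see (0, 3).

Calling sense with dir='west', and get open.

I try push with x='west', which returns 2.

I use move with dir='west', giving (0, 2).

Using sense with dir='west', giving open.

I try push with x='west', — result: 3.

Invoking move with dir='west', and observe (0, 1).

Next I call sense with dir='west', → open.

Now I run push with x='west', and observe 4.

I invoke move with dir='west', which returns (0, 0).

Now I run sense with dir='south', and see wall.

Invoking pop(), — result: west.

Then move with dir='east', yielding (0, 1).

I run sense with dir='south', giving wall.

Next I call pop(), and get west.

I invoke move with dir='east', — result: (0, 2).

I call sense with dir='south', giving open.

Then push with x='south', : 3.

I try move with dir='south', and observe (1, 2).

I call sense with dir='south', and see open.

Calling push with x='south', and get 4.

Using move with dir='south', → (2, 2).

I run sense with dir='west', and get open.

Now I run push with x='west', and see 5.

Calling move with dir='west', — result: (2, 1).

I use sense with dir='west', and get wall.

Now I run sense with dir='south', and observe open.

I run push with x='south', → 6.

I use move with dir='south', and get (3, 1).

I try sense with dir='west', and observe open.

Using push with x='west', which returns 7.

Now I run move with dir='west', yielding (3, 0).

I call sense with dir='south', → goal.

Next I call move with dir='south', and observe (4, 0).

Answer: (4, 0)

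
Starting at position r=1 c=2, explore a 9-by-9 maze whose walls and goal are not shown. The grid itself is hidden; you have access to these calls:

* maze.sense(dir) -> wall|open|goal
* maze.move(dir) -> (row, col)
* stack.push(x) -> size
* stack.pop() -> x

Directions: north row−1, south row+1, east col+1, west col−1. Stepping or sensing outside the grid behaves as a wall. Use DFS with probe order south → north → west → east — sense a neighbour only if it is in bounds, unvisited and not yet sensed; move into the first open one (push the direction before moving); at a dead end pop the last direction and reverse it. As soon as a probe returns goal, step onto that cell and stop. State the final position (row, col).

$ maze.sense south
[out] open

$ stack.push south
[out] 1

$ maze.move south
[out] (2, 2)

$ maze.sense south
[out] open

$ stack.push south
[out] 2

$ maze.move south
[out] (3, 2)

$ maze.sense south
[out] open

$ stack.push south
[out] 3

$ maze.move south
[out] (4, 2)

$ maze.sense south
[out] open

$ stack.push south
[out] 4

$ maze.move south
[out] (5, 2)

$ maze.sense south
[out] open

$ stack.push south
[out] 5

$ maze.move south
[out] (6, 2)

$ maze.sense south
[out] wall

$ maze.sense west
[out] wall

$ maze.sense east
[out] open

$ stack.push east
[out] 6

$ maze.move east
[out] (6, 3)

$ maze.sense south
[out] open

$ stack.push south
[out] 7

$ maze.move south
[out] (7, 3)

$ maze.sense south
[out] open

$ stack.push south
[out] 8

$ maze.move south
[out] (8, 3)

$ maze.sense west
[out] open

$ stack.push west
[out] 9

$ maze.move west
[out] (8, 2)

$ maze.sense west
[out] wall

$ stack.pop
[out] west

$ maze.move east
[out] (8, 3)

$ maze.sense east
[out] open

$ stack.push east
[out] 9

$ maze.move east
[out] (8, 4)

$ maze.sense north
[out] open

$ stack.push north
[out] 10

$ maze.move north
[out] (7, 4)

$ maze.sense north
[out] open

$ stack.push north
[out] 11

$ maze.move north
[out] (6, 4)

$ maze.sense north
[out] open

$ stack.push north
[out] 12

$ maze.move north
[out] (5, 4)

$ maze.sense north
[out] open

$ stack.push north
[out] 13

$ maze.move north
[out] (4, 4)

$ maze.sense north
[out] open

$ stack.push north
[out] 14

$ maze.move north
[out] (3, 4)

$ maze.sense north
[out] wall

$ maze.sense west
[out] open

$ stack.push west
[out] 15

$ maze.move west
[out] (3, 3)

$ maze.sense south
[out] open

$ stack.push south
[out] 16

$ maze.move south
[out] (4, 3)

$ maze.sense south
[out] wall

$ stack.pop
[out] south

$ maze.move north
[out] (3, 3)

$ maze.sense north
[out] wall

$ stack.pop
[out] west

$ maze.move east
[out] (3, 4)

$ maze.sense east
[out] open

$ stack.push east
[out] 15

$ maze.move east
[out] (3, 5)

$ maze.sense south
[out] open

$ stack.push south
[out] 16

$ maze.move south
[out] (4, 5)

$ maze.sense south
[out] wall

$ maze.sense east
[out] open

$ stack.push east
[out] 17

$ maze.move east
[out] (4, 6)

$ maze.sense south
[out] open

$ stack.push south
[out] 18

$ maze.move south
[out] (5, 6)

$ maze.sense south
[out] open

$ stack.push south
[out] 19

$ maze.move south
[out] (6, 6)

$ maze.sense south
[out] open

$ stack.push south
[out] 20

$ maze.move south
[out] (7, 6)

$ maze.sense south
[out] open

$ stack.push south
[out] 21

$ maze.move south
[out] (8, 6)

$ maze.sense west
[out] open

$ stack.push west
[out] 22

$ maze.move west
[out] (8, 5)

$ maze.sense north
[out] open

$ stack.push north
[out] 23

$ maze.move north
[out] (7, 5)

$ maze.sense north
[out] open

$ stack.push north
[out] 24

$ maze.move north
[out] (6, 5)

$ stack.pop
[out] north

$ maze.move south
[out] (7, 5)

$ stack.pop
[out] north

$ maze.move south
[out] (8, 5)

$ stack.pop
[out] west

$ maze.move east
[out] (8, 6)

$ maze.sense east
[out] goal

$ maze.move east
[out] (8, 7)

Answer: (8, 7)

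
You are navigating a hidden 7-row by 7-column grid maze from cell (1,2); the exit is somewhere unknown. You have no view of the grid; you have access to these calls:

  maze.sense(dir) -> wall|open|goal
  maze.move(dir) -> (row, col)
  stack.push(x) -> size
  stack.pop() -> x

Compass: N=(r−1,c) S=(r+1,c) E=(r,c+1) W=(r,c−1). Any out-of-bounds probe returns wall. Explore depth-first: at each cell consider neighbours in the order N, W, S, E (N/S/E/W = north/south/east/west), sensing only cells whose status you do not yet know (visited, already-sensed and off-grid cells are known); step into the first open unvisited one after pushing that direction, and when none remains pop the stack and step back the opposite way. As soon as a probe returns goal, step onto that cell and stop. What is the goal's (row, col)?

% 1. sense(dir: north) == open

% 2. push(x: north) == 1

% 3. move(dir: north) == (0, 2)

% 4. sense(dir: west) == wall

% 5. sense(dir: east) == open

% 6. push(x: east) == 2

% 7. move(dir: east) == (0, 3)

% 8. sense(dir: south) == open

% 9. push(x: south) == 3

% 10. move(dir: south) == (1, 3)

% 11. sense(dir: south) == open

% 12. push(x: south) == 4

% 13. move(dir: south) == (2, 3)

% 14. sense(dir: west) == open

% 15. push(x: west) == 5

% 16. move(dir: west) == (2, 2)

% 17. sense(dir: west) == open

% 18. push(x: west) == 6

% 19. move(dir: west) == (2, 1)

% 20. sense(dir: north) == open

% 21. push(x: north) == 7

% 22. move(dir: north) == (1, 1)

% 23. sense(dir: west) == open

% 24. push(x: west) == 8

% 25. move(dir: west) == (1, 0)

% 26. sense(dir: north) == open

% 27. push(x: north) == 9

% 28. move(dir: north) == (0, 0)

% 29. pop() == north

% 30. move(dir: south) == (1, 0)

% 31. sense(dir: south) == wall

% 32. pop() == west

% 33. move(dir: east) == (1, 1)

% 34. pop() == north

% 35. move(dir: south) == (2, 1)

% 36. sense(dir: south) == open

% 37. push(x: south) == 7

% 38. move(dir: south) == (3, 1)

% 39. sense(dir: west) == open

% 40. push(x: west) == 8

% 41. move(dir: west) == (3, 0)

% 42. sense(dir: south) == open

% 43. push(x: south) == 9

% 44. move(dir: south) == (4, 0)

% 45. sense(dir: south) == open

% 46. push(x: south) == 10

% 47. move(dir: south) == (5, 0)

% 48. sense(dir: south) == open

% 49. push(x: south) == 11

% 50. move(dir: south) == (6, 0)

% 51. sense(dir: east) == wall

% 52. pop() == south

% 53. move(dir: north) == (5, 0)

% 54. sense(dir: east) == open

% 55. push(x: east) == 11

% 56. move(dir: east) == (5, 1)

% 57. sense(dir: north) == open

% 58. push(x: north) == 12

% 59. move(dir: north) == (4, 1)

% 60. sense(dir: east) == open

% 61. push(x: east) == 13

% 62. move(dir: east) == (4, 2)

% 63. sense(dir: north) == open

% 64. push(x: north) == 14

% 65. move(dir: north) == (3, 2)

% 66. sense(dir: east) == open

% 67. push(x: east) == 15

% 68. move(dir: east) == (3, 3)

% 69. sense(dir: south) == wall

% 70. sense(dir: east) == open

% 71. push(x: east) == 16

% 72. move(dir: east) == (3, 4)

% 73. sense(dir: north) == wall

% 74. sense(dir: south) == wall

% 75. sense(dir: east) == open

% 76. push(x: east) == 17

% 77. move(dir: east) == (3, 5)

% 78. sense(dir: north) == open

% 79. push(x: north) == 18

% 80. move(dir: north) == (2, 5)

% 81. sense(dir: north) == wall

% 82. sense(dir: east) == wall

% 83. pop() == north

% 84. move(dir: south) == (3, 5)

% 85. sense(dir: south) == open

% 86. push(x: south) == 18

% 87. move(dir: south) == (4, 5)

% 88. sense(dir: south) == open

% 89. push(x: south) == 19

% 90. move(dir: south) == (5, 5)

% 91. sense(dir: west) == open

% 92. push(x: west) == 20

% 93. move(dir: west) == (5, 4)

% 94. sense(dir: west) == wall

% 95. sense(dir: south) == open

% 96. push(x: south) == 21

% 97. move(dir: south) == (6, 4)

% 98. sense(dir: west) == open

% 99. push(x: west) == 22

% 100. move(dir: west) == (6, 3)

% 101. sense(dir: west) == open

% 102. push(x: west) == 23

% 103. move(dir: west) == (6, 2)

% 104. sense(dir: north) == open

% 105. push(x: north) == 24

% 106. move(dir: north) == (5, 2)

% 107. pop() == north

% 108. move(dir: south) == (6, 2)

% 109. pop() == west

% 110. move(dir: east) == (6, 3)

% 111. pop() == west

% 112. move(dir: east) == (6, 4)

% 113. sense(dir: east) == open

% 114. push(x: east) == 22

% 115. move(dir: east) == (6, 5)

% 116. sense(dir: east) == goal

% 117. move(dir: east) == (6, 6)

Answer: (6, 6)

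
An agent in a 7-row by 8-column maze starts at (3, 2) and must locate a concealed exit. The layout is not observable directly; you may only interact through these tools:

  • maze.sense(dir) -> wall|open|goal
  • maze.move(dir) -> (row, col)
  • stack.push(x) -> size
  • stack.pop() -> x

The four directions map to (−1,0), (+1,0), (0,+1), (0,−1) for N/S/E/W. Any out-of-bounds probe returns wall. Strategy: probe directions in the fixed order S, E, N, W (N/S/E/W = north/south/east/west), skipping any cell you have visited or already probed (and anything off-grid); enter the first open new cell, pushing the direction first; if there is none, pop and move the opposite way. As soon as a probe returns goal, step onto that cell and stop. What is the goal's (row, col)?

·→ maze.sense(dir='south')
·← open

·→ stack.push(x='south')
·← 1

·→ maze.move(dir='south')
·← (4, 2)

·→ maze.sense(dir='south')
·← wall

·→ maze.sense(dir='east')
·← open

·→ stack.push(x='east')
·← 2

·→ maze.move(dir='east')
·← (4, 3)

·→ maze.sense(dir='south')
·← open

·→ stack.push(x='south')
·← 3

·→ maze.move(dir='south')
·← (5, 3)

·→ maze.sense(dir='south')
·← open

·→ stack.push(x='south')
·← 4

·→ maze.move(dir='south')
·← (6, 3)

·→ maze.sense(dir='east')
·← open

·→ stack.push(x='east')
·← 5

·→ maze.move(dir='east')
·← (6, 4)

·→ maze.sense(dir='east')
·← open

·→ stack.push(x='east')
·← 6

·→ maze.move(dir='east')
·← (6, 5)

·→ maze.sense(dir='east')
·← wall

·→ maze.sense(dir='north')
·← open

·→ stack.push(x='north')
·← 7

·→ maze.move(dir='north')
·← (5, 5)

·→ maze.sense(dir='east')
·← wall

·→ maze.sense(dir='north')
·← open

·→ stack.push(x='north')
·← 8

·→ maze.move(dir='north')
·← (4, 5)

·→ maze.sense(dir='east')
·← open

·→ stack.push(x='east')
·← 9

·→ maze.move(dir='east')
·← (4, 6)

·→ maze.sense(dir='east')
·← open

·→ stack.push(x='east')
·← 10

·→ maze.move(dir='east')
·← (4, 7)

·→ maze.sense(dir='south')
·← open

·→ stack.push(x='south')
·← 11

·→ maze.move(dir='south')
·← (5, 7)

·→ maze.sense(dir='south')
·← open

·→ stack.push(x='south')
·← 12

·→ maze.move(dir='south')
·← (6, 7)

·→ stack.pop()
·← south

·→ maze.move(dir='north')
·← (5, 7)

·→ stack.pop()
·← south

·→ maze.move(dir='north')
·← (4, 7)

·→ maze.sense(dir='north')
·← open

·→ stack.push(x='north')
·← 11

·→ maze.move(dir='north')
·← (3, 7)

·→ maze.sense(dir='north')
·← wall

·→ maze.sense(dir='west')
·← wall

·→ stack.pop()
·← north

·→ maze.move(dir='south')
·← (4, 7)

·→ stack.pop()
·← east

·→ maze.move(dir='west')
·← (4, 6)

·→ stack.pop()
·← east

·→ maze.move(dir='west')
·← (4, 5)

·→ maze.sense(dir='north')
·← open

·→ stack.push(x='north')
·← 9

·→ maze.move(dir='north')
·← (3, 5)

·→ maze.sense(dir='north')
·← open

·→ stack.push(x='north')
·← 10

·→ maze.move(dir='north')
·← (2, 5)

·→ maze.sense(dir='east')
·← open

·→ stack.push(x='east')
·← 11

·→ maze.move(dir='east')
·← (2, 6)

·→ maze.sense(dir='north')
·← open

·→ stack.push(x='north')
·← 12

·→ maze.move(dir='north')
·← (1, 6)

·→ maze.sense(dir='east')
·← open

·→ stack.push(x='east')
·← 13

·→ maze.move(dir='east')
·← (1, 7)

·→ maze.sense(dir='north')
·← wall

·→ stack.pop()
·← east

·→ maze.move(dir='west')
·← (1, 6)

·→ maze.sense(dir='north')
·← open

·→ stack.push(x='north')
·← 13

·→ maze.move(dir='north')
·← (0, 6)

·→ maze.sense(dir='west')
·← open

·→ stack.push(x='west')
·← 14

·→ maze.move(dir='west')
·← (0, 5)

·→ maze.sense(dir='south')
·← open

·→ stack.push(x='south')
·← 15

·→ maze.move(dir='south')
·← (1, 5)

·→ maze.sense(dir='west')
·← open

·→ stack.push(x='west')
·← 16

·→ maze.move(dir='west')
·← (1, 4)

·→ maze.sense(dir='south')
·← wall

·→ maze.sense(dir='north')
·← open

·→ stack.push(x='north')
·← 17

·→ maze.move(dir='north')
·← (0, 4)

·→ maze.sense(dir='west')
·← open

·→ stack.push(x='west')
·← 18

·→ maze.move(dir='west')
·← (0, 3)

·→ maze.sense(dir='south')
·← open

·→ stack.push(x='south')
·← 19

·→ maze.move(dir='south')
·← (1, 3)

·→ maze.sense(dir='south')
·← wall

·→ maze.sense(dir='west')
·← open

·→ stack.push(x='west')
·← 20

·→ maze.move(dir='west')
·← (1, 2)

·→ maze.sense(dir='south')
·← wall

·→ maze.sense(dir='north')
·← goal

·→ maze.move(dir='north')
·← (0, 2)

Answer: (0, 2)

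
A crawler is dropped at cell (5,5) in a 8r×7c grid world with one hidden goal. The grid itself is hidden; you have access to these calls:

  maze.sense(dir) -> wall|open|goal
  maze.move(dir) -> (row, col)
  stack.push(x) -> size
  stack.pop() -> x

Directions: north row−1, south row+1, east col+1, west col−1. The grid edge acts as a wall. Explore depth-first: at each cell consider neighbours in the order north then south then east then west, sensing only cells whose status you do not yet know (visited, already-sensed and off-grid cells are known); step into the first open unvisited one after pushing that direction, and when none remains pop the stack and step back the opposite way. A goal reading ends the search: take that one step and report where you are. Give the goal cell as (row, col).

# 1. sense(dir='north') -> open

# 2. push(x='north') -> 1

# 3. move(dir='north') -> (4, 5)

# 4. sense(dir='north') -> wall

# 5. sense(dir='east') -> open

# 6. push(x='east') -> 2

# 7. move(dir='east') -> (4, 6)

# 8. sense(dir='north') -> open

# 9. push(x='north') -> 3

# 10. move(dir='north') -> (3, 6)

# 11. sense(dir='north') -> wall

# 12. pop() -> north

# 13. move(dir='south') -> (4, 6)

# 14. sense(dir='south') -> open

# 15. push(x='south') -> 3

# 16. move(dir='south') -> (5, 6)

# 17. sense(dir='south') -> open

# 18. push(x='south') -> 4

# 19. move(dir='south') -> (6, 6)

# 20. sense(dir='south') -> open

# 21. push(x='south') -> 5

# 22. move(dir='south') -> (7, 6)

# 23. sense(dir='west') -> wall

# 24. pop() -> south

# 25. move(dir='north') -> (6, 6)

# 26. sense(dir='west') -> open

# 27. push(x='west') -> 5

# 28. move(dir='west') -> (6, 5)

# 29. sense(dir='west') -> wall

# 30. pop() -> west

# 31. move(dir='east') -> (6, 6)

# 32. pop() -> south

# 33. move(dir='north') -> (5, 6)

# 34. pop() -> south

# 35. move(dir='north') -> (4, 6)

# 36. pop() -> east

# 37. move(dir='west') -> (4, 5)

# 38. sense(dir='west') -> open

# 39. push(x='west') -> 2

# 40. move(dir='west') -> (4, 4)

# 41. sense(dir='north') -> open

# 42. push(x='north') -> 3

# 43. move(dir='north') -> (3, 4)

# 44. sense(dir='north') -> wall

# 45. sense(dir='west') -> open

# 46. push(x='west') -> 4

# 47. move(dir='west') -> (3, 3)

# 48. sense(dir='north') -> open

# 49. push(x='north') -> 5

# 50. move(dir='north') -> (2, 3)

# 51. sense(dir='north') -> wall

# 52. sense(dir='west') -> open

# 53. push(x='west') -> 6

# 54. move(dir='west') -> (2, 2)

# 55. sense(dir='north') -> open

# 56. push(x='north') -> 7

# 57. move(dir='north') -> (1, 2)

# 58. sense(dir='north') -> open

# 59. push(x='north') -> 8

# 60. move(dir='north') -> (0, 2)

# 61. sense(dir='east') -> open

# 62. push(x='east') -> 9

# 63. move(dir='east') -> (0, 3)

# 64. sense(dir='east') -> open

# 65. push(x='east') -> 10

# 66. move(dir='east') -> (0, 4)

# 67. sense(dir='south') -> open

# 68. push(x='south') -> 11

# 69. move(dir='south') -> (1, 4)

# 70. sense(dir='east') -> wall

# 71. pop() -> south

# 72. move(dir='north') -> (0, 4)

# 73. sense(dir='east') -> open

# 74. push(x='east') -> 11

# 75. move(dir='east') -> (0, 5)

# 76. sense(dir='east') -> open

# 77. push(x='east') -> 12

# 78. move(dir='east') -> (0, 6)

# 79. sense(dir='south') -> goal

# 80. move(dir='south') -> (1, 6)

Answer: (1, 6)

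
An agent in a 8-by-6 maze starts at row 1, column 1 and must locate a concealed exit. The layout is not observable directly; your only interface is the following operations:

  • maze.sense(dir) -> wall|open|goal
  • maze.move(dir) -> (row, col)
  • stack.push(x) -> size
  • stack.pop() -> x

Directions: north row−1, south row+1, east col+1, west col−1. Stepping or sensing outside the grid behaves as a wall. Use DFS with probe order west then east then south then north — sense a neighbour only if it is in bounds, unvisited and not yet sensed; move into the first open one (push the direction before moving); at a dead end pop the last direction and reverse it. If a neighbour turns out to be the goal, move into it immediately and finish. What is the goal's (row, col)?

# 1. sense(dir=west) ~> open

# 2. push(x=west) ~> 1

# 3. move(dir=west) ~> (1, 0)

# 4. sense(dir=south) ~> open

# 5. push(x=south) ~> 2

# 6. move(dir=south) ~> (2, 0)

# 7. sense(dir=east) ~> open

# 8. push(x=east) ~> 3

# 9. move(dir=east) ~> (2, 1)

# 10. sense(dir=east) ~> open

# 11. push(x=east) ~> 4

# 12. move(dir=east) ~> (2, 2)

# 13. sense(dir=east) ~> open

# 14. push(x=east) ~> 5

# 15. move(dir=east) ~> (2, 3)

# 16. sense(dir=east) ~> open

# 17. push(x=east) ~> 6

# 18. move(dir=east) ~> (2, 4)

# 19. sense(dir=east) ~> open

# 20. push(x=east) ~> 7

# 21. move(dir=east) ~> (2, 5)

# 22. sense(dir=south) ~> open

# 23. push(x=south) ~> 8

# 24. move(dir=south) ~> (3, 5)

# 25. sense(dir=west) ~> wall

# 26. sense(dir=south) ~> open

# 27. push(x=south) ~> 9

# 28. move(dir=south) ~> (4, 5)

# 29. sense(dir=west) ~> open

# 30. push(x=west) ~> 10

# 31. move(dir=west) ~> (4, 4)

# 32. sense(dir=west) ~> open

# 33. push(x=west) ~> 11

# 34. move(dir=west) ~> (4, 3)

# 35. sense(dir=west) ~> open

# 36. push(x=west) ~> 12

# 37. move(dir=west) ~> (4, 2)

# 38. sense(dir=west) ~> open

# 39. push(x=west) ~> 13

# 40. move(dir=west) ~> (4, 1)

# 41. sense(dir=west) ~> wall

# 42. sense(dir=south) ~> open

# 43. push(x=south) ~> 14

# 44. move(dir=south) ~> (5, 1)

# 45. sense(dir=west) ~> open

# 46. push(x=west) ~> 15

# 47. move(dir=west) ~> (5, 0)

# 48. sense(dir=south) ~> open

# 49. push(x=south) ~> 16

# 50. move(dir=south) ~> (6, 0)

# 51. sense(dir=east) ~> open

# 52. push(x=east) ~> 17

# 53. move(dir=east) ~> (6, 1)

# 54. sense(dir=east) ~> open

# 55. push(x=east) ~> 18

# 56. move(dir=east) ~> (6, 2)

# 57. sense(dir=east) ~> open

# 58. push(x=east) ~> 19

# 59. move(dir=east) ~> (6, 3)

# 60. sense(dir=east) ~> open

# 61. push(x=east) ~> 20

# 62. move(dir=east) ~> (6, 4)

# 63. sense(dir=east) ~> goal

# 64. move(dir=east) ~> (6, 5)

Answer: (6, 5)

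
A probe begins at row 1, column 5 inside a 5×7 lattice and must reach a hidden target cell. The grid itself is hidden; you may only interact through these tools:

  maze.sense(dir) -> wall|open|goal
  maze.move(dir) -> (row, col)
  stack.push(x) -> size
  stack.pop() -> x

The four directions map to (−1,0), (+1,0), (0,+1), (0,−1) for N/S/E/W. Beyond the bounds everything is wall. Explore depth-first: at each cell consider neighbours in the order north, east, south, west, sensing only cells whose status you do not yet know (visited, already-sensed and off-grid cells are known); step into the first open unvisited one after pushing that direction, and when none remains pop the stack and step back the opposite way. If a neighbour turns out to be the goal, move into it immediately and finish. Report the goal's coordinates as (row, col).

==> sense(dir: north)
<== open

==> push(x: north)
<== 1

==> move(dir: north)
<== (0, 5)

==> sense(dir: east)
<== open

==> push(x: east)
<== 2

==> move(dir: east)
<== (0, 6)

==> sense(dir: south)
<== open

==> push(x: south)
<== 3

==> move(dir: south)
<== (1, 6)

==> sense(dir: south)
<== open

==> push(x: south)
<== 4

==> move(dir: south)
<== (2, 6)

==> sense(dir: south)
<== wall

==> sense(dir: west)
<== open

==> push(x: west)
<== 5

==> move(dir: west)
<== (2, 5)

==> sense(dir: south)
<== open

==> push(x: south)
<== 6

==> move(dir: south)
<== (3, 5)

==> sense(dir: south)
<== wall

==> sense(dir: west)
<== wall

==> pop()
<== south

==> move(dir: north)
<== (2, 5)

==> sense(dir: west)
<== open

==> push(x: west)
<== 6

==> move(dir: west)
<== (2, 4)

==> sense(dir: north)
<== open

==> push(x: north)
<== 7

==> move(dir: north)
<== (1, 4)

==> sense(dir: north)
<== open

==> push(x: north)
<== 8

==> move(dir: north)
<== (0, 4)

==> sense(dir: west)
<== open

==> push(x: west)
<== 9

==> move(dir: west)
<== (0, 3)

==> sense(dir: south)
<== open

==> push(x: south)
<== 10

==> move(dir: south)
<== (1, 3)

==> sense(dir: south)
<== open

==> push(x: south)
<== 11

==> move(dir: south)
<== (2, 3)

==> sense(dir: south)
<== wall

==> sense(dir: west)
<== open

==> push(x: west)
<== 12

==> move(dir: west)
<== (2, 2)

==> sense(dir: north)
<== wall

==> sense(dir: south)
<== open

==> push(x: south)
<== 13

==> move(dir: south)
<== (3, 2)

==> sense(dir: south)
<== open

==> push(x: south)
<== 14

==> move(dir: south)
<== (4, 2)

==> sense(dir: east)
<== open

==> push(x: east)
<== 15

==> move(dir: east)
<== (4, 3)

==> sense(dir: east)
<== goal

==> move(dir: east)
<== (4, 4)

Answer: (4, 4)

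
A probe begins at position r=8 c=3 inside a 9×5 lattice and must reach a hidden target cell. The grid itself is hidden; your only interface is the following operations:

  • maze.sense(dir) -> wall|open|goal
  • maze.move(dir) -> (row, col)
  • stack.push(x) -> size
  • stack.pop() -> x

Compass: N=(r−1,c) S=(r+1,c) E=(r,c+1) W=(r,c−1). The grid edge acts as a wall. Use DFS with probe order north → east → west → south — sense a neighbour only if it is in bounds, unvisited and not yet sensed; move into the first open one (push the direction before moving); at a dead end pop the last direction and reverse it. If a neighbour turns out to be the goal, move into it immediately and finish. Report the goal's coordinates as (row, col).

>> sense(north)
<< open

>> push(north)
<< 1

>> move(north)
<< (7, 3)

>> sense(north)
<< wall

>> sense(east)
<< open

>> push(east)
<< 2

>> move(east)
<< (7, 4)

>> sense(north)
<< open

>> push(north)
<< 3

>> move(north)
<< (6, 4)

>> sense(north)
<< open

>> push(north)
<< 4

>> move(north)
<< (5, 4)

>> sense(north)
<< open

>> push(north)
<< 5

>> move(north)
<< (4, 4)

>> sense(north)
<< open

>> push(north)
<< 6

>> move(north)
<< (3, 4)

>> sense(north)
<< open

>> push(north)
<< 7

>> move(north)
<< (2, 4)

>> sense(north)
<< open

>> push(north)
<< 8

>> move(north)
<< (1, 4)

>> sense(north)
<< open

>> push(north)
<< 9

>> move(north)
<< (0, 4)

>> sense(west)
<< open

>> push(west)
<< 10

>> move(west)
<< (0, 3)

>> sense(west)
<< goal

>> move(west)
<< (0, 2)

Answer: (0, 2)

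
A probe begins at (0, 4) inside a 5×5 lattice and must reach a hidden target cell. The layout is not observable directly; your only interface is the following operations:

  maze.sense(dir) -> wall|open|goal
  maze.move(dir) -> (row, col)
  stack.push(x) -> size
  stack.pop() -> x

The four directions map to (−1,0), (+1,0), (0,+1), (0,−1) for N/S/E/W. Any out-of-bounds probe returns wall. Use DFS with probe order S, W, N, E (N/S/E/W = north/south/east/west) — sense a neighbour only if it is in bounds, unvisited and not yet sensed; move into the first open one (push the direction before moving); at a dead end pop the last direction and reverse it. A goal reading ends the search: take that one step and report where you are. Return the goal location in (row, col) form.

I call maze.sense using dir=south, and see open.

Invoking stack.push using x=south, and see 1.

I try maze.move using dir=south, → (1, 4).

Next I call maze.sense using dir=south, → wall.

I run maze.sense using dir=west, : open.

Then stack.push using x=west, giving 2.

I try maze.move using dir=west, which returns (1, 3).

I call maze.sense using dir=south, which returns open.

Then stack.push using x=south, : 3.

I try maze.move using dir=south, → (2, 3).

I invoke maze.sense using dir=south, which returns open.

Now I run stack.push using x=south, and get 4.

Invoking maze.move using dir=south, and see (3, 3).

I call maze.sense using dir=south, which returns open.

Calling stack.push using x=south, and observe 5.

Invoking maze.move using dir=south, giving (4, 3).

Then maze.sense using dir=west, — result: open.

I use stack.push using x=west, yielding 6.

Calling maze.move using dir=west, yielding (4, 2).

I invoke maze.sense using dir=west, and get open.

I call stack.push using x=west, and observe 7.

I try maze.move using dir=west, : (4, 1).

Invoking maze.sense using dir=west, which returns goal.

I try maze.move using dir=west, and observe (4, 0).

Answer: (4, 0)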